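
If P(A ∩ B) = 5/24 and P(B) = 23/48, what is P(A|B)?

P(A|B) = P(A ∩ B) / P(B)
= (5/24) / (23/48)
= 10/23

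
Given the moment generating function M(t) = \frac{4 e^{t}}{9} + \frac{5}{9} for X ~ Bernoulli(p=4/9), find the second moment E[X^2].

To find E[X^2], compute M^(2)(0):
M^(1)(t) = \frac{4 e^{t}}{9}
M^(2)(t) = \frac{4 e^{t}}{9}
M^(2)(0) = \frac{4}{9}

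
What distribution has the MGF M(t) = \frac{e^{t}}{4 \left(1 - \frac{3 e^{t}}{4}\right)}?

The MGF M(t) = \frac{e^{t}}{4 \left(1 - \frac{3 e^{t}}{4}\right)} is the standard form for the Geometric distribution.
Comparing with the known MGF formula identifies: Geometric(p=1/4), X = trial number of first success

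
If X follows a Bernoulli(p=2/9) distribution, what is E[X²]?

Using the identity E[X²] = Var(X) + (E[X])²:
E[X] = \frac{2}{9}
Var(X) = \frac{14}{81}
E[X²] = \frac{14}{81} + (\frac{2}{9})²
= \frac{2}{9}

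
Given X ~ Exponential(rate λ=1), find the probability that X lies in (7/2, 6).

P(7/2 < X < 6) = ∫_{7/2}^{6} f(x) dx
where f(x) = e^{- x}
= - \frac{1}{e^{6}} + e^{- \frac{7}{2}}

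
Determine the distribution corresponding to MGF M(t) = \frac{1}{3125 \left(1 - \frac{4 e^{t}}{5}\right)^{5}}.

The MGF M(t) = \frac{1}{3125 \left(1 - \frac{4 e^{t}}{5}\right)^{5}} is the standard form for the NegativeBinomial distribution.
Comparing with the known MGF formula identifies: NegBin(r=5, p=1/5), X = failures before r-th success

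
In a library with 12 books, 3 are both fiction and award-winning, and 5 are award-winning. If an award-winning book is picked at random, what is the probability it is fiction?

P(A ∩ B) = 3/12 = 1/4
P(B) = 5/12
P(A|B) = P(A ∩ B) / P(B) = (1/4) / (5/12) = 3/5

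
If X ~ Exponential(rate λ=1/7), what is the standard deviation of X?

For X ~ Exponential(rate λ=1/7):
Var(X) = 49
SD(X) = √(Var(X)) = √(49) = 7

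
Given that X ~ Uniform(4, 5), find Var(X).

For X ~ Uniform(4, 5):
Var(X) = \frac{1}{12}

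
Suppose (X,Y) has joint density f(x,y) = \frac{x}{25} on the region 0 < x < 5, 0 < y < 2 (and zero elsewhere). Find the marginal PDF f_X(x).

f_X(x) = ∫_0^2 f(x,y) dy
= ∫_0^2 \frac{x}{25} dy
= \frac{2 x}{25} for 0 < x < 5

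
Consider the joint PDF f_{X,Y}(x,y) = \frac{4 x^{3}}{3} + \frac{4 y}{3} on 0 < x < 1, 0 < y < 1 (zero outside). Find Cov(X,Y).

E[XY] = ∫∫ xy × f(x,y) dx dy = \frac{16}{45}
E[X] = \frac{3}{5}
E[Y] = \frac{11}{18}
Cov(X,Y) = E[XY] - E[X]E[Y] = - \frac{1}{90}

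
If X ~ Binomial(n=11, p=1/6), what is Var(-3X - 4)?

For X ~ Binomial(n=11, p=1/6):
Var(X) = \frac{55}{36}
Var(-3X - 4) = (-3)² × Var(X) = 9 × \frac{55}{36} = \frac{55}{4}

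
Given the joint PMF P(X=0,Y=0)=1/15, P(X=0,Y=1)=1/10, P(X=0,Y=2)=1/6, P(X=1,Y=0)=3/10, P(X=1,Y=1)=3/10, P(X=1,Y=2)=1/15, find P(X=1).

P(X=1) = P(X=1,Y=0) + P(X=1,Y=1) + P(X=1,Y=2)
= 3/10 + 3/10 + 1/15
= 2/3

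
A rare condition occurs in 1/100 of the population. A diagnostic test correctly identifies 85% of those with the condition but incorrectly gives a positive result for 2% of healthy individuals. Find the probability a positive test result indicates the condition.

Let D = the rare event, + = positive/flagged.
P(D) = 1/100
P(+|D) = 85/100 = 17/20
P(+|D') = 2/100 = 1/50
P(+) = P(+|D)P(D) + P(+|D')P(D')
     = \frac{17}{20} × \frac{1}{100} + \frac{1}{50} × \frac{99}{100}
     = \frac{283}{10000}
P(D|+) = P(+|D)P(D)/P(+) = \frac{85}{283}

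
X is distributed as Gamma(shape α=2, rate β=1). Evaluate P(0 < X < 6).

P(0 < X < 6) = ∫_{0}^{6} f(x) dx
where f(x) = x e^{- x}
= 1 - \frac{7}{e^{6}}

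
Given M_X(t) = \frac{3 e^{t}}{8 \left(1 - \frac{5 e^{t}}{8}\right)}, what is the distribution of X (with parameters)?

The MGF M(t) = \frac{3 e^{t}}{8 \left(1 - \frac{5 e^{t}}{8}\right)} is the standard form for the Geometric distribution.
Comparing with the known MGF formula identifies: Geometric(p=3/8), X = trial number of first success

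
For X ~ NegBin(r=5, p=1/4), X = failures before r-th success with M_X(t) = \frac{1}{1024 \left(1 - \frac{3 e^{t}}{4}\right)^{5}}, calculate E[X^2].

To find E[X^2], compute M^(2)(0):
M^(1)(t) = \frac{15 e^{t}}{4096 \left(1 - \frac{3 e^{t}}{4}\right)^{6}}
M^(2)(t) = \frac{15 e^{t}}{4096 \left(1 - \frac{3 e^{t}}{4}\right)^{6}} + \frac{135 e^{2 t}}{8192 \left(1 - \frac{3 e^{t}}{4}\right)^{7}}
M^(2)(0) = 285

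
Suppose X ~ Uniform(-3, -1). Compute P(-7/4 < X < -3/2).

P(-7/4 < X < -3/2) = ∫_{-7/4}^{-3/2} f(x) dx
where f(x) = \frac{1}{2}
= \frac{1}{8}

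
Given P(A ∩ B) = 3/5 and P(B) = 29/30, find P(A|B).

P(A|B) = P(A ∩ B) / P(B)
= (3/5) / (29/30)
= 18/29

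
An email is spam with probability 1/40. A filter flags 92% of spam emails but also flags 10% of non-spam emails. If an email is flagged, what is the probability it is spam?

Let D = the rare event, + = positive/flagged.
P(D) = 1/40
P(+|D) = 92/100 = 23/25
P(+|D') = 10/100 = 1/10
P(+) = P(+|D)P(D) + P(+|D')P(D')
     = \frac{23}{25} × \frac{1}{40} + \frac{1}{10} × \frac{39}{40}
     = \frac{241}{2000}
P(D|+) = P(+|D)P(D)/P(+) = \frac{46}{241}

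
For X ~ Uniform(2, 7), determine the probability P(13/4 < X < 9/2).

P(13/4 < X < 9/2) = ∫_{13/4}^{9/2} f(x) dx
where f(x) = \frac{1}{5}
= \frac{1}{4}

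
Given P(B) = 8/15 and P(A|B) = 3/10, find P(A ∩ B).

By definition, P(A|B) = P(A ∩ B) / P(B)
So P(A ∩ B) = P(A|B) × P(B)
= 3/10 × 8/15
= 4/25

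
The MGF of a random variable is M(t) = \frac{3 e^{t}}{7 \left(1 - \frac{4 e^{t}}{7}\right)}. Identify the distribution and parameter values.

The MGF M(t) = \frac{3 e^{t}}{7 \left(1 - \frac{4 e^{t}}{7}\right)} is the standard form for the Geometric distribution.
Comparing with the known MGF formula identifies: Geometric(p=3/7), X = trial number of first success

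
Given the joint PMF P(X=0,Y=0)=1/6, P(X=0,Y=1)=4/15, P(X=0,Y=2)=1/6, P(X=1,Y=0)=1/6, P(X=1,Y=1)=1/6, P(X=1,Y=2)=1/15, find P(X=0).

P(X=0) = P(X=0,Y=0) + P(X=0,Y=1) + P(X=0,Y=2)
= 1/6 + 4/15 + 1/6
= 3/5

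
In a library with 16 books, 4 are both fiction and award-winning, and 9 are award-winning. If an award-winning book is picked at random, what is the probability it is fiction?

P(A ∩ B) = 4/16 = 1/4
P(B) = 9/16
P(A|B) = P(A ∩ B) / P(B) = (1/4) / (9/16) = 4/9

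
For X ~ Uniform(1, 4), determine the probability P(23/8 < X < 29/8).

P(23/8 < X < 29/8) = ∫_{23/8}^{29/8} f(x) dx
where f(x) = \frac{1}{3}
= \frac{1}{4}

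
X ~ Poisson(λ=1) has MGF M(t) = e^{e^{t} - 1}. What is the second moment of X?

To find E[X^2], compute M^(2)(0):
M^(1)(t) = e^{t} e^{e^{t} - 1}
M^(2)(t) = e^{2 t} e^{e^{t} - 1} + e^{t} e^{e^{t} - 1}
M^(2)(0) = 2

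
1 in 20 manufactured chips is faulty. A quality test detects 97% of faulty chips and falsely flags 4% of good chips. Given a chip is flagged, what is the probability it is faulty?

Let D = the rare event, + = positive/flagged.
P(D) = 1/20
P(+|D) = 97/100
P(+|D') = 4/100 = 1/25
P(+) = P(+|D)P(D) + P(+|D')P(D')
     = \frac{97}{100} × \frac{1}{20} + \frac{1}{25} × \frac{19}{20}
     = \frac{173}{2000}
P(D|+) = P(+|D)P(D)/P(+) = \frac{97}{173}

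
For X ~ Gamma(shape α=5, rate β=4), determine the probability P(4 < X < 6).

P(4 < X < 6) = ∫_{4}^{6} f(x) dx
where f(x) = \frac{128 x^{4} e^{- 4 x}}{3}
= \frac{-49323 + 10675 e^{8}}{3 e^{24}}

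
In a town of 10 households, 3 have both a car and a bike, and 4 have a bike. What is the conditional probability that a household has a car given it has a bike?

P(A ∩ B) = 3/10
P(B) = 4/10 = 2/5
P(A|B) = P(A ∩ B) / P(B) = (3/10) / (2/5) = 3/4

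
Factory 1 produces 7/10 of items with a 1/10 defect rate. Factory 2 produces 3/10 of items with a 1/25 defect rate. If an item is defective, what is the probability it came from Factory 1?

Using Bayes' theorem:
P(F1) = 7/10, P(D|F1) = 1/10
P(F2) = 3/10, P(D|F2) = 1/25
P(D) = P(D|F1)P(F1) + P(D|F2)P(F2)
     = \frac{41}{500}
P(F1|D) = P(D|F1)P(F1) / P(D)
= \frac{35}{41}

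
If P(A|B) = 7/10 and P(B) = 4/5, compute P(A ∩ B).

By definition, P(A|B) = P(A ∩ B) / P(B)
So P(A ∩ B) = P(A|B) × P(B)
= 7/10 × 4/5
= 14/25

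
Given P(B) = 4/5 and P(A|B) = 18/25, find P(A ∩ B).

By definition, P(A|B) = P(A ∩ B) / P(B)
So P(A ∩ B) = P(A|B) × P(B)
= 18/25 × 4/5
= 72/125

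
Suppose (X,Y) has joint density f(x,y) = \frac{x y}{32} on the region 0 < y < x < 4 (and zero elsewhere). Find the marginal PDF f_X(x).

f_X(x) = ∫_0^x \frac{x y}{32} dy = \frac{x^{3}}{64}
for 0 < x < 4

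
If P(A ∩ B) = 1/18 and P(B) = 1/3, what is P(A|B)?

P(A|B) = P(A ∩ B) / P(B)
= (1/18) / (1/3)
= 1/6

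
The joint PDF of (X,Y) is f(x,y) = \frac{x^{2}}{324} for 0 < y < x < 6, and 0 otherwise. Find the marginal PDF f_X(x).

f_X(x) = ∫_0^x \frac{x^{2}}{324} dy = \frac{x^{3}}{324}
for 0 < x < 6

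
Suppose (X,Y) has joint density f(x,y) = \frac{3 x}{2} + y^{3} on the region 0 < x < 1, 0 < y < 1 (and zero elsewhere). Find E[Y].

E[Y] = ∫_0^1 ∫_0^1 y × f(x,y) dx dy
= \frac{23}{40}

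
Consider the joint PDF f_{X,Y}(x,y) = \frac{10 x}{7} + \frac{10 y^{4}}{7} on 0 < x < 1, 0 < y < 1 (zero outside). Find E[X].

E[X] = ∫_0^1 ∫_0^1 x × f(x,y) dy dx
= ∫_0^1 ∫_0^1 x × (\frac{10 x}{7} + \frac{10 y^{4}}{7}) dy dx
= \frac{13}{21}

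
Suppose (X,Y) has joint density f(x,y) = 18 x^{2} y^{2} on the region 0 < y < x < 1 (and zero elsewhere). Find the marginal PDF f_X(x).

f_X(x) = ∫_0^x 18 x^{2} y^{2} dy = 6 x^{5}
for 0 < x < 1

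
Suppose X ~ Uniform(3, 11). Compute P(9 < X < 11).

P(9 < X < 11) = ∫_{9}^{11} f(x) dx
where f(x) = \frac{1}{8}
= \frac{1}{4}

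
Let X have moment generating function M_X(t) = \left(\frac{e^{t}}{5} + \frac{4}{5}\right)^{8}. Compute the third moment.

To find E[X^3], compute M^(3)(0):
M^(1)(t) = \frac{8 \left(\frac{e^{t}}{5} + \frac{4}{5}\right)^{7} e^{t}}{5}
M^(2)(t) = \frac{8 \left(\frac{e^{t}}{5} + \frac{4}{5}\right)^{7} e^{t}}{5} + \frac{56 \left(\frac{e^{t}}{5} + \frac{4}{5}\right)^{6} e^{2 t}}{25}
M^(3)(t) = \frac{8 \left(\frac{e^{t}}{5} + \frac{4}{5}\right)^{7} e^{t}}{5} + \frac{168 \left(\frac{e^{t}}{5} + \frac{4}{5}\right)^{6} e^{2 t}}{25} + \frac{336 \left(\frac{e^{t}}{5} + \frac{4}{5}\right)^{5} e^{3 t}}{125}
M^(3)(0) = \frac{1376}{125}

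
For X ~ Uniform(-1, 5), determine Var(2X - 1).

For X ~ Uniform(-1, 5):
Var(X) = 3
Var(2X - 1) = (2)² × Var(X) = 4 × 3 = 12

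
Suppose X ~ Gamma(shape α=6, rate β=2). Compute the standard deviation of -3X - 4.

For X ~ Gamma(shape α=6, rate β=2):
Var(X) = \frac{3}{2}
SD(X) = √(Var(X)) = √(\frac{3}{2}) = \frac{\sqrt{6}}{2}
SD(-3X - 4) = |-3| × SD(X) = 3 × \frac{\sqrt{6}}{2} = \frac{3 \sqrt{6}}{2}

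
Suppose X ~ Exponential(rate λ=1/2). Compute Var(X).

For X ~ Exponential(rate λ=1/2):
Var(X) = 4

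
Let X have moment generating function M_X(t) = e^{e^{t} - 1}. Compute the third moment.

To find E[X^3], compute M^(3)(0):
M^(1)(t) = e^{t} e^{e^{t} - 1}
M^(2)(t) = e^{2 t} e^{e^{t} - 1} + e^{t} e^{e^{t} - 1}
M^(3)(t) = e^{3 t} e^{e^{t} - 1} + 3 e^{2 t} e^{e^{t} - 1} + e^{t} e^{e^{t} - 1}
M^(3)(0) = 5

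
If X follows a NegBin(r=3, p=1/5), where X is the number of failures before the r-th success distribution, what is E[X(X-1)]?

E[X(X-1)] = E[X² - X] = E[X²] - E[X]
E[X] = 12
E[X²] = Var(X) + (E[X])² = 60 + (12)² = 204
E[X(X-1)] = 204 - 12 = 192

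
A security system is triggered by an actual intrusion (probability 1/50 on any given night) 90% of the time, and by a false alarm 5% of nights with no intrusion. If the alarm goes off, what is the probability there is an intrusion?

Let D = the rare event, + = positive/flagged.
P(D) = 1/50
P(+|D) = 90/100 = 9/10
P(+|D') = 5/100 = 1/20
P(+) = P(+|D)P(D) + P(+|D')P(D')
     = \frac{9}{10} × \frac{1}{50} + \frac{1}{20} × \frac{49}{50}
     = \frac{67}{1000}
P(D|+) = P(+|D)P(D)/P(+) = \frac{18}{67}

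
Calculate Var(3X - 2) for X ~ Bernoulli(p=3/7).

For X ~ Bernoulli(p=3/7):
Var(X) = \frac{12}{49}
Var(3X - 2) = (3)² × Var(X) = 9 × \frac{12}{49} = \frac{108}{49}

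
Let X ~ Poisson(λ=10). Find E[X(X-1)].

E[X(X-1)] = E[X² - X] = E[X²] - E[X]
E[X] = 10
E[X²] = Var(X) + (E[X])² = 10 + (10)² = 110
E[X(X-1)] = 110 - 10 = 100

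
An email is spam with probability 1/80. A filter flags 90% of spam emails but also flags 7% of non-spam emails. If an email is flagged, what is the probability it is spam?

Let D = the rare event, + = positive/flagged.
P(D) = 1/80
P(+|D) = 90/100 = 9/10
P(+|D') = 7/100
P(+) = P(+|D)P(D) + P(+|D')P(D')
     = \frac{9}{10} × \frac{1}{80} + \frac{7}{100} × \frac{79}{80}
     = \frac{643}{8000}
P(D|+) = P(+|D)P(D)/P(+) = \frac{90}{643}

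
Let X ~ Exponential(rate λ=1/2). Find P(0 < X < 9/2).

P(0 < X < 9/2) = ∫_{0}^{9/2} f(x) dx
where f(x) = \frac{e^{- \frac{x}{2}}}{2}
= 1 - e^{- \frac{9}{4}}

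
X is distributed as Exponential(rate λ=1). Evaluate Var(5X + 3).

For X ~ Exponential(rate λ=1):
Var(X) = 1
Var(5X + 3) = (5)² × Var(X) = 25 × 1 = 25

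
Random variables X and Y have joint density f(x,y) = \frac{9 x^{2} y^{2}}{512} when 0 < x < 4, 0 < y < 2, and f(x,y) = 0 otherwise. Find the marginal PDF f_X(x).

f_X(x) = ∫_0^2 f(x,y) dy
= ∫_0^2 \frac{9 x^{2} y^{2}}{512} dy
= \frac{3 x^{2}}{64} for 0 < x < 4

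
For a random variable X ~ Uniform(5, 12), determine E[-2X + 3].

For X ~ Uniform(5, 12):
E[X] = \frac{17}{2}
E[-2X + 3] = -2 × E[X] + 3 = -14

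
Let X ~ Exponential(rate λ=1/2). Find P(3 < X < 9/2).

P(3 < X < 9/2) = ∫_{3}^{9/2} f(x) dx
where f(x) = \frac{e^{- \frac{x}{2}}}{2}
= - \frac{1}{e^{\frac{9}{4}}} + e^{- \frac{3}{2}}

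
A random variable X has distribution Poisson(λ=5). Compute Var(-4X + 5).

For X ~ Poisson(λ=5):
Var(X) = 5
Var(-4X + 5) = (-4)² × Var(X) = 16 × 5 = 80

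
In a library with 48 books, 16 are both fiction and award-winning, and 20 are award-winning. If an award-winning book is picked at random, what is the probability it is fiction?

P(A ∩ B) = 16/48 = 1/3
P(B) = 20/48 = 5/12
P(A|B) = P(A ∩ B) / P(B) = (1/3) / (5/12) = 4/5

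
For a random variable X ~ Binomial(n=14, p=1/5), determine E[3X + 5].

For X ~ Binomial(n=14, p=1/5):
E[X] = \frac{14}{5}
E[3X + 5] = 3 × E[X] + 5 = \frac{67}{5}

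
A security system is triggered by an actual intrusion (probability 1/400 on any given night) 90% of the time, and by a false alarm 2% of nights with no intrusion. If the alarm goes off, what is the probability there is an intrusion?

Let D = the rare event, + = positive/flagged.
P(D) = 1/400
P(+|D) = 90/100 = 9/10
P(+|D') = 2/100 = 1/50
P(+) = P(+|D)P(D) + P(+|D')P(D')
     = \frac{9}{10} × \frac{1}{400} + \frac{1}{50} × \frac{399}{400}
     = \frac{111}{5000}
P(D|+) = P(+|D)P(D)/P(+) = \frac{15}{148}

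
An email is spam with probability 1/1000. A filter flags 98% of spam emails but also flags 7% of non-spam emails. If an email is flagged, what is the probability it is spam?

Let D = the rare event, + = positive/flagged.
P(D) = 1/1000
P(+|D) = 98/100 = 49/50
P(+|D') = 7/100
P(+) = P(+|D)P(D) + P(+|D')P(D')
     = \frac{49}{50} × \frac{1}{1000} + \frac{7}{100} × \frac{999}{1000}
     = \frac{7091}{100000}
P(D|+) = P(+|D)P(D)/P(+) = \frac{14}{1013}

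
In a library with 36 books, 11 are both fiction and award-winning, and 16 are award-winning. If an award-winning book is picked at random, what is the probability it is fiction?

P(A ∩ B) = 11/36
P(B) = 16/36 = 4/9
P(A|B) = P(A ∩ B) / P(B) = (11/36) / (4/9) = 11/16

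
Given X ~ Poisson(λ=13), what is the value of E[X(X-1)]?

E[X(X-1)] = E[X² - X] = E[X²] - E[X]
E[X] = 13
E[X²] = Var(X) + (E[X])² = 13 + (13)² = 182
E[X(X-1)] = 182 - 13 = 169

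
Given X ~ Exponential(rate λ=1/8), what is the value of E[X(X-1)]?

E[X(X-1)] = E[X² - X] = E[X²] - E[X]
E[X] = 8
E[X²] = Var(X) + (E[X])² = 64 + (8)² = 128
E[X(X-1)] = 128 - 8 = 120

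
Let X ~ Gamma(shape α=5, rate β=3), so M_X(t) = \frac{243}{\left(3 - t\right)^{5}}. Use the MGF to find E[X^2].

To find E[X^2], compute M^(2)(0):
M^(1)(t) = \frac{1215}{\left(3 - t\right)^{6}}
M^(2)(t) = \frac{7290}{\left(3 - t\right)^{7}}
M^(2)(0) = \frac{10}{3}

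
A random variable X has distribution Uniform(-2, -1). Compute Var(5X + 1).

For X ~ Uniform(-2, -1):
Var(X) = \frac{1}{12}
Var(5X + 1) = (5)² × Var(X) = 25 × \frac{1}{12} = \frac{25}{12}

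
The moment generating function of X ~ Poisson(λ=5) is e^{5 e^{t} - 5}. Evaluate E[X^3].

To find E[X^3], compute M^(3)(0):
M^(1)(t) = 5 e^{t} e^{5 e^{t} - 5}
M^(2)(t) = 25 e^{2 t} e^{5 e^{t} - 5} + 5 e^{t} e^{5 e^{t} - 5}
M^(3)(t) = 125 e^{3 t} e^{5 e^{t} - 5} + 75 e^{2 t} e^{5 e^{t} - 5} + 5 e^{t} e^{5 e^{t} - 5}
M^(3)(0) = 205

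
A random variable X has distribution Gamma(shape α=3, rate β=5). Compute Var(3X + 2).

For X ~ Gamma(shape α=3, rate β=5):
Var(X) = \frac{3}{25}
Var(3X + 2) = (3)² × Var(X) = 9 × \frac{3}{25} = \frac{27}{25}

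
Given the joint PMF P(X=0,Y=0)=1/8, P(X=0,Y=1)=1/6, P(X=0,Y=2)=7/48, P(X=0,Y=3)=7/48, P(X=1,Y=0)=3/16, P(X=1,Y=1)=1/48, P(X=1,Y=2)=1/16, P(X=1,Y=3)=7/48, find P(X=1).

P(X=1) = P(X=1,Y=0) + P(X=1,Y=1) + P(X=1,Y=2) + P(X=1,Y=3)
= 3/16 + 1/48 + 1/16 + 7/48
= 5/12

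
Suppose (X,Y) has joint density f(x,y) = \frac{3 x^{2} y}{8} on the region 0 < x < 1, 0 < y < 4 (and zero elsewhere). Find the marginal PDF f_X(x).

f_X(x) = ∫_0^4 f(x,y) dy
= ∫_0^4 \frac{3 x^{2} y}{8} dy
= 3 x^{2} for 0 < x < 1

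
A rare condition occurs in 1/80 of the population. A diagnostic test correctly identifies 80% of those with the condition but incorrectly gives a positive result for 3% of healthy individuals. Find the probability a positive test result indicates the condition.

Let D = the rare event, + = positive/flagged.
P(D) = 1/80
P(+|D) = 80/100 = 4/5
P(+|D') = 3/100
P(+) = P(+|D)P(D) + P(+|D')P(D')
     = \frac{4}{5} × \frac{1}{80} + \frac{3}{100} × \frac{79}{80}
     = \frac{317}{8000}
P(D|+) = P(+|D)P(D)/P(+) = \frac{80}{317}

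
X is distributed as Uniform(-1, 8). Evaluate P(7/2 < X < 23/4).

P(7/2 < X < 23/4) = ∫_{7/2}^{23/4} f(x) dx
where f(x) = \frac{1}{9}
= \frac{1}{4}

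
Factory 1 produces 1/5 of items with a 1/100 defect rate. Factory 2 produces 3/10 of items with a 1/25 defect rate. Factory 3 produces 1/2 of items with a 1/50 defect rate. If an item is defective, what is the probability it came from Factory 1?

Using Bayes' theorem:
P(F1) = 1/5, P(D|F1) = 1/100
P(F2) = 3/10, P(D|F2) = 1/25
P(F3) = 1/2, P(D|F3) = 1/50
P(D) = P(D|F1)P(F1) + P(D|F2)P(F2) + P(D|F3)P(F3)
     = \frac{3}{125}
P(F1|D) = P(D|F1)P(F1) / P(D)
= \frac{1}{12}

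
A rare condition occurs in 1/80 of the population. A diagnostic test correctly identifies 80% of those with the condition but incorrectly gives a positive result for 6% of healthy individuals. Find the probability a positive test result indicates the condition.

Let D = the rare event, + = positive/flagged.
P(D) = 1/80
P(+|D) = 80/100 = 4/5
P(+|D') = 6/100 = 3/50
P(+) = P(+|D)P(D) + P(+|D')P(D')
     = \frac{4}{5} × \frac{1}{80} + \frac{3}{50} × \frac{79}{80}
     = \frac{277}{4000}
P(D|+) = P(+|D)P(D)/P(+) = \frac{40}{277}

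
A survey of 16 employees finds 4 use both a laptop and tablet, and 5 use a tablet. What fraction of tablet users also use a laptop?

P(A ∩ B) = 4/16 = 1/4
P(B) = 5/16
P(A|B) = P(A ∩ B) / P(B) = (1/4) / (5/16) = 4/5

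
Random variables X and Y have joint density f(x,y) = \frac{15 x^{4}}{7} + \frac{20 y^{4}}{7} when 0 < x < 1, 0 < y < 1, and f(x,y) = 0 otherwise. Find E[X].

E[X] = ∫_0^1 ∫_0^1 x × f(x,y) dy dx
= ∫_0^1 ∫_0^1 x × (\frac{15 x^{4}}{7} + \frac{20 y^{4}}{7}) dy dx
= \frac{9}{14}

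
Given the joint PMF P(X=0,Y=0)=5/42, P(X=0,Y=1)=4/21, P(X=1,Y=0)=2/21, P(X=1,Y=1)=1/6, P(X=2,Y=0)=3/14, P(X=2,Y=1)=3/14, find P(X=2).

P(X=2) = P(X=2,Y=0) + P(X=2,Y=1)
= 3/14 + 3/14
= 3/7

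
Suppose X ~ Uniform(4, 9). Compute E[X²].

Using the identity E[X²] = Var(X) + (E[X])²:
E[X] = \frac{13}{2}
Var(X) = \frac{25}{12}
E[X²] = \frac{25}{12} + (\frac{13}{2})²
= \frac{133}{3}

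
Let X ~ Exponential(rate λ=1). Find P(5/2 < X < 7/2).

P(5/2 < X < 7/2) = ∫_{5/2}^{7/2} f(x) dx
where f(x) = e^{- x}
= - \frac{1 - e}{e^{\frac{7}{2}}}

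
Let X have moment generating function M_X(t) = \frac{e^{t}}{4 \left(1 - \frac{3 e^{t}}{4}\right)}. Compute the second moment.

To find E[X^2], compute M^(2)(0):
M^(1)(t) = \frac{e^{t}}{4 \left(1 - \frac{3 e^{t}}{4}\right)} + \frac{3 e^{2 t}}{16 \left(1 - \frac{3 e^{t}}{4}\right)^{2}}
M^(2)(t) = \frac{e^{t}}{4 \left(1 - \frac{3 e^{t}}{4}\right)} + \frac{9 e^{2 t}}{16 \left(1 - \frac{3 e^{t}}{4}\right)^{2}} + \frac{9 e^{3 t}}{32 \left(1 - \frac{3 e^{t}}{4}\right)^{3}}
M^(2)(0) = 28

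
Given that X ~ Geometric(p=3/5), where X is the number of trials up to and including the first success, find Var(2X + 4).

For X ~ Geometric(p=3/5), where X is the number of trials up to and including the first success:
Var(X) = \frac{10}{9}
Var(2X + 4) = (2)² × Var(X) = 4 × \frac{10}{9} = \frac{40}{9}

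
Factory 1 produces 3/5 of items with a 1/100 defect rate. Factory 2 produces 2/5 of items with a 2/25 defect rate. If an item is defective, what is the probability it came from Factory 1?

Using Bayes' theorem:
P(F1) = 3/5, P(D|F1) = 1/100
P(F2) = 2/5, P(D|F2) = 2/25
P(D) = P(D|F1)P(F1) + P(D|F2)P(F2)
     = \frac{19}{500}
P(F1|D) = P(D|F1)P(F1) / P(D)
= \frac{3}{19}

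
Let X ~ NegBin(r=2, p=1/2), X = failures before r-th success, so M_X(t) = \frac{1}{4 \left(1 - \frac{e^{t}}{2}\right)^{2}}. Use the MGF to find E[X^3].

To find E[X^3], compute M^(3)(0):
M^(1)(t) = \frac{e^{t}}{4 \left(1 - \frac{e^{t}}{2}\right)^{3}}
M^(2)(t) = \frac{e^{t}}{4 \left(1 - \frac{e^{t}}{2}\right)^{3}} + \frac{3 e^{2 t}}{8 \left(1 - \frac{e^{t}}{2}\right)^{4}}
M^(3)(t) = \frac{e^{t}}{4 \left(1 - \frac{e^{t}}{2}\right)^{3}} + \frac{9 e^{2 t}}{8 \left(1 - \frac{e^{t}}{2}\right)^{4}} + \frac{3 e^{3 t}}{4 \left(1 - \frac{e^{t}}{2}\right)^{5}}
M^(3)(0) = 44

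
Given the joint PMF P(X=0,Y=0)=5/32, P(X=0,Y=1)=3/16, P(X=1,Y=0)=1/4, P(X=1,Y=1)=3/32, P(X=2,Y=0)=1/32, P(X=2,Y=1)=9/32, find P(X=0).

P(X=0) = P(X=0,Y=0) + P(X=0,Y=1)
= 5/32 + 3/16
= 11/32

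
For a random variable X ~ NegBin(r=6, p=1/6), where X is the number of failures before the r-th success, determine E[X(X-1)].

E[X(X-1)] = E[X² - X] = E[X²] - E[X]
E[X] = 30
E[X²] = Var(X) + (E[X])² = 180 + (30)² = 1080
E[X(X-1)] = 1080 - 30 = 1050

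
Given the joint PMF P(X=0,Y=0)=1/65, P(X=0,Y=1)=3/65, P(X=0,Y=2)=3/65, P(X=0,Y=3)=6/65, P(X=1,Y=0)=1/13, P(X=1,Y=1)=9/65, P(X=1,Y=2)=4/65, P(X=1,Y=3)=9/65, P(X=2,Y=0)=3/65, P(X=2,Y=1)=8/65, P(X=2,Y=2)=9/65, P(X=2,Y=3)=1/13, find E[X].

First find marginal of X:
P(X=0) = 1/5
P(X=1) = 27/65
P(X=2) = 5/13
E[X] = 0 × 1/5 + 1 × 27/65 + 2 × 5/13 = 77/65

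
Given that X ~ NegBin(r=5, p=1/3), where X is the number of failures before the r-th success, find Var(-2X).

For X ~ NegBin(r=5, p=1/3), where X is the number of failures before the r-th success:
Var(X) = 30
Var(-2X) = (-2)² × Var(X) = 4 × 30 = 120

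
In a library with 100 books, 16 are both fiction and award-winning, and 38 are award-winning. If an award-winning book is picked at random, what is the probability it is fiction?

P(A ∩ B) = 16/100 = 4/25
P(B) = 38/100 = 19/50
P(A|B) = P(A ∩ B) / P(B) = (4/25) / (19/50) = 8/19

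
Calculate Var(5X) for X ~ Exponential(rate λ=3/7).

For X ~ Exponential(rate λ=3/7):
Var(X) = \frac{49}{9}
Var(5X) = (5)² × Var(X) = 25 × \frac{49}{9} = \frac{1225}{9}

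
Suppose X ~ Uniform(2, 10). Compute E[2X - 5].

For X ~ Uniform(2, 10):
E[X] = 6
E[2X - 5] = 2 × E[X] - 5 = 7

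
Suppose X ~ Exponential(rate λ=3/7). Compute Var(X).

For X ~ Exponential(rate λ=3/7):
Var(X) = \frac{49}{9}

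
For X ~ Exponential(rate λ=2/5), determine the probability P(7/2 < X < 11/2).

P(7/2 < X < 11/2) = ∫_{7/2}^{11/2} f(x) dx
where f(x) = \frac{2 e^{- \frac{2 x}{5}}}{5}
= - \frac{1 - e^{\frac{4}{5}}}{e^{\frac{11}{5}}}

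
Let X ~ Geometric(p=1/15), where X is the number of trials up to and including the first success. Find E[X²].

Using the identity E[X²] = Var(X) + (E[X])²:
E[X] = 15
Var(X) = 210
E[X²] = 210 + (15)²
= 435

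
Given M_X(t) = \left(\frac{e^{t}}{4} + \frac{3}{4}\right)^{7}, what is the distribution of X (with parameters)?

The MGF M(t) = \left(\frac{e^{t}}{4} + \frac{3}{4}\right)^{7} is the standard form for the Binomial distribution.
Comparing with the known MGF formula identifies: Binomial(n=7, p=1/4)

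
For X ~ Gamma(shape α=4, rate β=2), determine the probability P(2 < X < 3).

P(2 < X < 3) = ∫_{2}^{3} f(x) dx
where f(x) = \frac{8 x^{3} e^{- 2 x}}{3}
= \frac{-183 + 71 e^{2}}{3 e^{6}}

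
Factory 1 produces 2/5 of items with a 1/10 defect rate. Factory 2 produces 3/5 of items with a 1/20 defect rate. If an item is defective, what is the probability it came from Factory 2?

Using Bayes' theorem:
P(F1) = 2/5, P(D|F1) = 1/10
P(F2) = 3/5, P(D|F2) = 1/20
P(D) = P(D|F1)P(F1) + P(D|F2)P(F2)
     = \frac{7}{100}
P(F2|D) = P(D|F2)P(F2) / P(D)
= \frac{3}{7}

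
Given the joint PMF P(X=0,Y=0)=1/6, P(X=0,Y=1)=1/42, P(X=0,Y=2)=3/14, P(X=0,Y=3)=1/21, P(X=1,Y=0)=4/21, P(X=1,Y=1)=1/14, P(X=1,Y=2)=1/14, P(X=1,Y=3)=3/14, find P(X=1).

P(X=1) = P(X=1,Y=0) + P(X=1,Y=1) + P(X=1,Y=2) + P(X=1,Y=3)
= 4/21 + 1/14 + 1/14 + 3/14
= 23/42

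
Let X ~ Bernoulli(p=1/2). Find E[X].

For X ~ Bernoulli(p=1/2), the expected value is:
E[X] = \frac{1}{2}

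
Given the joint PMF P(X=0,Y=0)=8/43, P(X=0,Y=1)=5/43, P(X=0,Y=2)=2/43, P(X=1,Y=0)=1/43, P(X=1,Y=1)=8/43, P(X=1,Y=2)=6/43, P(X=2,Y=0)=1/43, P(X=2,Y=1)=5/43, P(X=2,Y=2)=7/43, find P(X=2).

P(X=2) = P(X=2,Y=0) + P(X=2,Y=1) + P(X=2,Y=2)
= 1/43 + 5/43 + 7/43
= 13/43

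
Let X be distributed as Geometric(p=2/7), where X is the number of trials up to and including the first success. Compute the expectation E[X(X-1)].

E[X(X-1)] = E[X² - X] = E[X²] - E[X]
E[X] = \frac{7}{2}
E[X²] = Var(X) + (E[X])² = \frac{35}{4} + (\frac{7}{2})² = 21
E[X(X-1)] = 21 - \frac{7}{2} = \frac{35}{2}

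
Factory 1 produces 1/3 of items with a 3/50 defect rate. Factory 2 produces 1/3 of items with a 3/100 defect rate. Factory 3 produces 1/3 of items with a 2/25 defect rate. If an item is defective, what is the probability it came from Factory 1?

Using Bayes' theorem:
P(F1) = 1/3, P(D|F1) = 3/50
P(F2) = 1/3, P(D|F2) = 3/100
P(F3) = 1/3, P(D|F3) = 2/25
P(D) = P(D|F1)P(F1) + P(D|F2)P(F2) + P(D|F3)P(F3)
     = \frac{17}{300}
P(F1|D) = P(D|F1)P(F1) / P(D)
= \frac{6}{17}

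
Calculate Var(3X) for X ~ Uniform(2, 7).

For X ~ Uniform(2, 7):
Var(X) = \frac{25}{12}
Var(3X) = (3)² × Var(X) = 9 × \frac{25}{12} = \frac{75}{4}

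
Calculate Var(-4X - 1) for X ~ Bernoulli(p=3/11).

For X ~ Bernoulli(p=3/11):
Var(X) = \frac{24}{121}
Var(-4X - 1) = (-4)² × Var(X) = 16 × \frac{24}{121} = \frac{384}{121}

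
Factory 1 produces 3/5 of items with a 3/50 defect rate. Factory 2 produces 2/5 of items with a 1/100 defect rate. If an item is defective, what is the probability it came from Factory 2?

Using Bayes' theorem:
P(F1) = 3/5, P(D|F1) = 3/50
P(F2) = 2/5, P(D|F2) = 1/100
P(D) = P(D|F1)P(F1) + P(D|F2)P(F2)
     = \frac{1}{25}
P(F2|D) = P(D|F2)P(F2) / P(D)
= \frac{1}{10}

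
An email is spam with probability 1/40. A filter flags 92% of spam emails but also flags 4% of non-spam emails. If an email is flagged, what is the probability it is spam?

Let D = the rare event, + = positive/flagged.
P(D) = 1/40
P(+|D) = 92/100 = 23/25
P(+|D') = 4/100 = 1/25
P(+) = P(+|D)P(D) + P(+|D')P(D')
     = \frac{23}{25} × \frac{1}{40} + \frac{1}{25} × \frac{39}{40}
     = \frac{31}{500}
P(D|+) = P(+|D)P(D)/P(+) = \frac{23}{62}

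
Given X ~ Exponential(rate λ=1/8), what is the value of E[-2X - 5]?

For X ~ Exponential(rate λ=1/8):
E[X] = 8
E[-2X - 5] = -2 × E[X] - 5 = -21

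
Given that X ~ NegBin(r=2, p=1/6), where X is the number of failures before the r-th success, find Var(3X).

For X ~ NegBin(r=2, p=1/6), where X is the number of failures before the r-th success:
Var(X) = 60
Var(3X) = (3)² × Var(X) = 9 × 60 = 540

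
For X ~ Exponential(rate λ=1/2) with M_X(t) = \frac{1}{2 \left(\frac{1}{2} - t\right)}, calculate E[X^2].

To find E[X^2], compute M^(2)(0):
M^(1)(t) = \frac{1}{2 \left(\frac{1}{2} - t\right)^{2}}
M^(2)(t) = \frac{1}{\left(\frac{1}{2} - t\right)^{3}}
M^(2)(0) = 8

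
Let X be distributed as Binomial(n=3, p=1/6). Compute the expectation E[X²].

Using the identity E[X²] = Var(X) + (E[X])²:
E[X] = \frac{1}{2}
Var(X) = \frac{5}{12}
E[X²] = \frac{5}{12} + (\frac{1}{2})²
= \frac{2}{3}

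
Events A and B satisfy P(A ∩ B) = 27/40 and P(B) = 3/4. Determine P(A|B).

P(A|B) = P(A ∩ B) / P(B)
= (27/40) / (3/4)
= 9/10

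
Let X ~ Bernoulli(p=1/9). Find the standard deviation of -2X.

For X ~ Bernoulli(p=1/9):
Var(X) = \frac{8}{81}
SD(X) = √(Var(X)) = √(\frac{8}{81}) = \frac{2 \sqrt{2}}{9}
SD(-2X) = |-2| × SD(X) = 2 × \frac{2 \sqrt{2}}{9} = \frac{4 \sqrt{2}}{9}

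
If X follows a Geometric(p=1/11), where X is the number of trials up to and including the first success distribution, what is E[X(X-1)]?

E[X(X-1)] = E[X² - X] = E[X²] - E[X]
E[X] = 11
E[X²] = Var(X) + (E[X])² = 110 + (11)² = 231
E[X(X-1)] = 231 - 11 = 220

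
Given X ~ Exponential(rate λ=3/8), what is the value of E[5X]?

For X ~ Exponential(rate λ=3/8):
E[X] = \frac{8}{3}
E[5X] = 5 × E[X] + 0 = \frac{40}{3}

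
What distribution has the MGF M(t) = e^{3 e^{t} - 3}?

The MGF M(t) = e^{3 e^{t} - 3} is the standard form for the Poisson distribution.
Comparing with the known MGF formula identifies: Poisson(λ=3)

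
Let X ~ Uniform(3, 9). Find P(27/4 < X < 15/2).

P(27/4 < X < 15/2) = ∫_{27/4}^{15/2} f(x) dx
where f(x) = \frac{1}{6}
= \frac{1}{8}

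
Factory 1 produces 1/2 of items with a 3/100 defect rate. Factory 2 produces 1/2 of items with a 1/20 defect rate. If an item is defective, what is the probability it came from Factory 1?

Using Bayes' theorem:
P(F1) = 1/2, P(D|F1) = 3/100
P(F2) = 1/2, P(D|F2) = 1/20
P(D) = P(D|F1)P(F1) + P(D|F2)P(F2)
     = \frac{1}{25}
P(F1|D) = P(D|F1)P(F1) / P(D)
= \frac{3}{8}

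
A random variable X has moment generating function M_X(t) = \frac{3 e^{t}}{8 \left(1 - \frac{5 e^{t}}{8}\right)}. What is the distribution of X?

The MGF M(t) = \frac{3 e^{t}}{8 \left(1 - \frac{5 e^{t}}{8}\right)} is the standard form for the Geometric distribution.
Comparing with the known MGF formula identifies: Geometric(p=3/8), X = trial number of first success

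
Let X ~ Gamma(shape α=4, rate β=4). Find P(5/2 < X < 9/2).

P(5/2 < X < 9/2) = ∫_{5/2}^{9/2} f(x) dx
where f(x) = \frac{128 x^{3} e^{- 4 x}}{3}
= \frac{-3459 + 683 e^{8}}{3 e^{18}}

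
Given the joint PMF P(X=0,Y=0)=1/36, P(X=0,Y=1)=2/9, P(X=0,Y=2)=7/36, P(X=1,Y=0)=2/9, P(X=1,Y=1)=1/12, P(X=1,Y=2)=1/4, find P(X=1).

P(X=1) = P(X=1,Y=0) + P(X=1,Y=1) + P(X=1,Y=2)
= 2/9 + 1/12 + 1/4
= 5/9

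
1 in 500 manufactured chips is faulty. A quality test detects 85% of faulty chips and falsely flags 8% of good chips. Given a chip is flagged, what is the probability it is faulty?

Let D = the rare event, + = positive/flagged.
P(D) = 1/500
P(+|D) = 85/100 = 17/20
P(+|D') = 8/100 = 2/25
P(+) = P(+|D)P(D) + P(+|D')P(D')
     = \frac{17}{20} × \frac{1}{500} + \frac{2}{25} × \frac{499}{500}
     = \frac{4077}{50000}
P(D|+) = P(+|D)P(D)/P(+) = \frac{85}{4077}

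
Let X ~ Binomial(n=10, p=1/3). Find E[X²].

Using the identity E[X²] = Var(X) + (E[X])²:
E[X] = \frac{10}{3}
Var(X) = \frac{20}{9}
E[X²] = \frac{20}{9} + (\frac{10}{3})²
= \frac{40}{3}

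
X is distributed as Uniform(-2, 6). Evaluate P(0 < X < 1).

P(0 < X < 1) = ∫_{0}^{1} f(x) dx
where f(x) = \frac{1}{8}
= \frac{1}{8}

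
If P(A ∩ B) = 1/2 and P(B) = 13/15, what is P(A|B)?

P(A|B) = P(A ∩ B) / P(B)
= (1/2) / (13/15)
= 15/26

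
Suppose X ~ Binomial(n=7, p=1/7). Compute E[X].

For X ~ Binomial(n=7, p=1/7), the expected value is:
E[X] = 1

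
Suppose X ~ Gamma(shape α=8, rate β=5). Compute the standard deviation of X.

For X ~ Gamma(shape α=8, rate β=5):
Var(X) = \frac{8}{25}
SD(X) = √(Var(X)) = √(\frac{8}{25}) = \frac{2 \sqrt{2}}{5}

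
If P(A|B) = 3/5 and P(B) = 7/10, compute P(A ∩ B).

By definition, P(A|B) = P(A ∩ B) / P(B)
So P(A ∩ B) = P(A|B) × P(B)
= 3/5 × 7/10
= 21/50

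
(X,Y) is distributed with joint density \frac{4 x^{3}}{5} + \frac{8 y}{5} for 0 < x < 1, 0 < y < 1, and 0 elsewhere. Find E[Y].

E[Y] = ∫_0^1 ∫_0^1 y × f(x,y) dx dy
= \frac{19}{30}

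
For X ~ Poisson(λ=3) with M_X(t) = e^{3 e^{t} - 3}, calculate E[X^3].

To find E[X^3], compute M^(3)(0):
M^(1)(t) = 3 e^{t} e^{3 e^{t} - 3}
M^(2)(t) = 9 e^{2 t} e^{3 e^{t} - 3} + 3 e^{t} e^{3 e^{t} - 3}
M^(3)(t) = 27 e^{3 t} e^{3 e^{t} - 3} + 27 e^{2 t} e^{3 e^{t} - 3} + 3 e^{t} e^{3 e^{t} - 3}
M^(3)(0) = 57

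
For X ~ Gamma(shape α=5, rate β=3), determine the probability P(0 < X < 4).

P(0 < X < 4) = ∫_{0}^{4} f(x) dx
where f(x) = \frac{81 x^{4} e^{- 3 x}}{8}
= 1 - \frac{1237}{e^{12}}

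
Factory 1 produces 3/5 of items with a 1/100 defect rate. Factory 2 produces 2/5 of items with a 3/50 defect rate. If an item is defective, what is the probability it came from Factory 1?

Using Bayes' theorem:
P(F1) = 3/5, P(D|F1) = 1/100
P(F2) = 2/5, P(D|F2) = 3/50
P(D) = P(D|F1)P(F1) + P(D|F2)P(F2)
     = \frac{3}{100}
P(F1|D) = P(D|F1)P(F1) / P(D)
= \frac{1}{5}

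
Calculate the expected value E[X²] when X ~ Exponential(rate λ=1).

Using the identity E[X²] = Var(X) + (E[X])²:
E[X] = 1
Var(X) = 1
E[X²] = 1 + (1)²
= 2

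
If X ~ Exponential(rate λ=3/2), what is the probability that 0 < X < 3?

P(0 < X < 3) = ∫_{0}^{3} f(x) dx
where f(x) = \frac{3 e^{- \frac{3 x}{2}}}{2}
= 1 - e^{- \frac{9}{2}}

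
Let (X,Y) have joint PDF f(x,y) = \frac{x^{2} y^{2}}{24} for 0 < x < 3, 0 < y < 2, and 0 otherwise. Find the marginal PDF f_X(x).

f_X(x) = ∫_0^2 f(x,y) dy
= ∫_0^2 \frac{x^{2} y^{2}}{24} dy
= \frac{x^{2}}{9} for 0 < x < 3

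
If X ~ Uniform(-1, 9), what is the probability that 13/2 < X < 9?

P(13/2 < X < 9) = ∫_{13/2}^{9} f(x) dx
where f(x) = \frac{1}{10}
= \frac{1}{4}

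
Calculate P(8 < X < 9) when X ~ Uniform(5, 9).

P(8 < X < 9) = ∫_{8}^{9} f(x) dx
where f(x) = \frac{1}{4}
= \frac{1}{4}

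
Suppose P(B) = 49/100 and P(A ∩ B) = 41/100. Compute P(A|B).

P(A|B) = P(A ∩ B) / P(B)
= (41/100) / (49/100)
= 41/49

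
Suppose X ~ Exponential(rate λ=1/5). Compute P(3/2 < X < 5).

P(3/2 < X < 5) = ∫_{3/2}^{5} f(x) dx
where f(x) = \frac{e^{- \frac{x}{5}}}{5}
= - \frac{1}{e} + e^{- \frac{3}{10}}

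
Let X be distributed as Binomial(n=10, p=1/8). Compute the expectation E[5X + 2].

For X ~ Binomial(n=10, p=1/8):
E[X] = \frac{5}{4}
E[5X + 2] = 5 × E[X] + 2 = \frac{33}{4}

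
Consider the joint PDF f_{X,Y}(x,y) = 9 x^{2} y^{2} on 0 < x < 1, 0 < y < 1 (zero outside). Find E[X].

E[X] = ∫_0^1 ∫_0^1 x × f(x,y) dy dx
= ∫_0^1 ∫_0^1 x × (9 x^{2} y^{2}) dy dx
= \frac{3}{4}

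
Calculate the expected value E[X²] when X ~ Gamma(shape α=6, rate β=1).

Using the identity E[X²] = Var(X) + (E[X])²:
E[X] = 6
Var(X) = 6
E[X²] = 6 + (6)²
= 42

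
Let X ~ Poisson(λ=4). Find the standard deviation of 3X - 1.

For X ~ Poisson(λ=4):
Var(X) = 4
SD(X) = √(Var(X)) = √(4) = 2
SD(3X - 1) = |3| × SD(X) = 3 × 2 = 6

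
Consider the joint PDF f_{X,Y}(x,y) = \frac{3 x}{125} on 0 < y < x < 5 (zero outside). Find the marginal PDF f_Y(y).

f_Y(y) = ∫_y^5 \frac{3 x}{125} dx = \frac{3}{10} - \frac{3 y^{2}}{250}
for 0 < y < 5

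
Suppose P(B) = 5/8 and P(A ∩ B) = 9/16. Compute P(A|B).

P(A|B) = P(A ∩ B) / P(B)
= (9/16) / (5/8)
= 9/10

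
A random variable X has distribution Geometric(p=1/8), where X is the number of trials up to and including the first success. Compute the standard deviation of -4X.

For X ~ Geometric(p=1/8), where X is the number of trials up to and including the first success:
Var(X) = 56
SD(X) = √(Var(X)) = √(56) = 2 \sqrt{14}
SD(-4X) = |-4| × SD(X) = 4 × 2 \sqrt{14} = 8 \sqrt{14}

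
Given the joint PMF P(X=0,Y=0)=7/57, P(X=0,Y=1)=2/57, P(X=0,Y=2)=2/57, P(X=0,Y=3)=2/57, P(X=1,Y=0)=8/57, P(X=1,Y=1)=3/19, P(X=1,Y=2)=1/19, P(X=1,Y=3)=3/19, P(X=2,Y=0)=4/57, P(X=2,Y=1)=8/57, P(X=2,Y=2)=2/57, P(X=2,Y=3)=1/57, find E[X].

First find marginal of X:
P(X=0) = 13/57
P(X=1) = 29/57
P(X=2) = 5/19
E[X] = 0 × 13/57 + 1 × 29/57 + 2 × 5/19 = 59/57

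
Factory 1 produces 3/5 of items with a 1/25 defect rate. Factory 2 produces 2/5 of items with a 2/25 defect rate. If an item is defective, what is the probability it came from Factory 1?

Using Bayes' theorem:
P(F1) = 3/5, P(D|F1) = 1/25
P(F2) = 2/5, P(D|F2) = 2/25
P(D) = P(D|F1)P(F1) + P(D|F2)P(F2)
     = \frac{7}{125}
P(F1|D) = P(D|F1)P(F1) / P(D)
= \frac{3}{7}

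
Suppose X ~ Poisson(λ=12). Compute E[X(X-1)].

E[X(X-1)] = E[X² - X] = E[X²] - E[X]
E[X] = 12
E[X²] = Var(X) + (E[X])² = 12 + (12)² = 156
E[X(X-1)] = 156 - 12 = 144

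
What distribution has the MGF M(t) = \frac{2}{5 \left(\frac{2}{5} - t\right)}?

The MGF M(t) = \frac{2}{5 \left(\frac{2}{5} - t\right)} is the standard form for the Exponential distribution.
Comparing with the known MGF formula identifies: Exponential(rate λ=2/5)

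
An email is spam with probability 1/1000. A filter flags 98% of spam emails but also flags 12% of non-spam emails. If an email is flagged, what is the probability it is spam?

Let D = the rare event, + = positive/flagged.
P(D) = 1/1000
P(+|D) = 98/100 = 49/50
P(+|D') = 12/100 = 3/25
P(+) = P(+|D)P(D) + P(+|D')P(D')
     = \frac{49}{50} × \frac{1}{1000} + \frac{3}{25} × \frac{999}{1000}
     = \frac{6043}{50000}
P(D|+) = P(+|D)P(D)/P(+) = \frac{49}{6043}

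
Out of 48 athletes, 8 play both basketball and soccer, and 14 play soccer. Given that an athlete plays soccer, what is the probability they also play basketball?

P(A ∩ B) = 8/48 = 1/6
P(B) = 14/48 = 7/24
P(A|B) = P(A ∩ B) / P(B) = (1/6) / (7/24) = 4/7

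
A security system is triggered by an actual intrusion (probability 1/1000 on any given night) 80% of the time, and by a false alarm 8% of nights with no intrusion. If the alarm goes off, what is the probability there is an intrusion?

Let D = the rare event, + = positive/flagged.
P(D) = 1/1000
P(+|D) = 80/100 = 4/5
P(+|D') = 8/100 = 2/25
P(+) = P(+|D)P(D) + P(+|D')P(D')
     = \frac{4}{5} × \frac{1}{1000} + \frac{2}{25} × \frac{999}{1000}
     = \frac{1009}{12500}
P(D|+) = P(+|D)P(D)/P(+) = \frac{10}{1009}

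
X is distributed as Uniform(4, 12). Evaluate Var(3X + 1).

For X ~ Uniform(4, 12):
Var(X) = \frac{16}{3}
Var(3X + 1) = (3)² × Var(X) = 9 × \frac{16}{3} = 48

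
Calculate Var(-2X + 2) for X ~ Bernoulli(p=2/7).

For X ~ Bernoulli(p=2/7):
Var(X) = \frac{10}{49}
Var(-2X + 2) = (-2)² × Var(X) = 4 × \frac{10}{49} = \frac{40}{49}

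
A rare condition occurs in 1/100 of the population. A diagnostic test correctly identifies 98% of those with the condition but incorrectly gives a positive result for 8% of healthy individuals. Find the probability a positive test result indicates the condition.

Let D = the rare event, + = positive/flagged.
P(D) = 1/100
P(+|D) = 98/100 = 49/50
P(+|D') = 8/100 = 2/25
P(+) = P(+|D)P(D) + P(+|D')P(D')
     = \frac{49}{50} × \frac{1}{100} + \frac{2}{25} × \frac{99}{100}
     = \frac{89}{1000}
P(D|+) = P(+|D)P(D)/P(+) = \frac{49}{445}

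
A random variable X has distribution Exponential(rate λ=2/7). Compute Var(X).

For X ~ Exponential(rate λ=2/7):
Var(X) = \frac{49}{4}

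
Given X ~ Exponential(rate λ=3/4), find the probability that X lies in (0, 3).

P(0 < X < 3) = ∫_{0}^{3} f(x) dx
where f(x) = \frac{3 e^{- \frac{3 x}{4}}}{4}
= 1 - e^{- \frac{9}{4}}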